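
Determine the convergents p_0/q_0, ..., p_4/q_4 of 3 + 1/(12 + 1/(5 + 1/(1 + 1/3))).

3/1, 37/12, 188/61, 225/73, 863/280

Using the convergent recurrence p_i = a_i*p_{i-1} + p_{i-2}, q_i = a_i*q_{i-1} + q_{i-2} with p_{-2}=0, p_{-1}=1, q_{-2}=1, q_{-1}=0:
  i=0: a_0=3, p_0 = 3*1 + 0 = 3, q_0 = 3*0 + 1 = 1.
  i=1: a_1=12, p_1 = 12*3 + 1 = 37, q_1 = 12*1 + 0 = 12.
  i=2: a_2=5, p_2 = 5*37 + 3 = 188, q_2 = 5*12 + 1 = 61.
  i=3: a_3=1, p_3 = 1*188 + 37 = 225, q_3 = 1*61 + 12 = 73.
  i=4: a_4=3, p_4 = 3*225 + 188 = 863, q_4 = 3*73 + 61 = 280.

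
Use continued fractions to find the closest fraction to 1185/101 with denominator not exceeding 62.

657/56

Expand x = 1185/101 as a continued fraction with the Euclidean algorithm:
  1185 = 11*101 + 74, so a_0 = 11.
  101 = 1*74 + 27, so a_1 = 1.
  74 = 2*27 + 20, so a_2 = 2.
  27 = 1*20 + 7, so a_3 = 1.
  20 = 2*7 + 6, so a_4 = 2.
  7 = 1*6 + 1, so a_5 = 1.
  6 = 6*1 + 0, so a_6 = 6.
so x = [11; 1, 2, 1, 2, 1, 6].
Convergents (p_i = a_i*p_{i-1} + p_{i-2}, q_i = a_i*q_{i-1} + q_{i-2} with p_{-2}=0, p_{-1}=1, q_{-2}=1, q_{-1}=0), until the denominator exceeds 62:
  i=0: a_0=11, p_0 = 11*1 + 0 = 11, q_0 = 11*0 + 1 = 1.
  i=1: a_1=1, p_1 = 1*11 + 1 = 12, q_1 = 1*1 + 0 = 1.
  i=2: a_2=2, p_2 = 2*12 + 11 = 35, q_2 = 2*1 + 1 = 3.
  i=3: a_3=1, p_3 = 1*35 + 12 = 47, q_3 = 1*3 + 1 = 4.
  i=4: a_4=2, p_4 = 2*47 + 35 = 129, q_4 = 2*4 + 3 = 11.
  i=5: a_5=1, p_5 = 1*129 + 47 = 176, q_5 = 1*11 + 4 = 15.
  i=6: a_6=6, p_6 = 6*176 + 129 = 1185, q_6 = 6*15 + 11 = 101.
q_6 = 101 > 62, so the last convergent with denominator <= 62 is p_5/q_5 = 176/15.
The closest fraction with denominator <= 62 is either p_5/q_5 or the intermediate fraction (k*p_5 + p_4)/(k*q_5 + q_4) with the largest k >= 1 whose denominator stays <= 62; these approach x as k grows, and every other convergent or intermediate fraction in range is farther away.
Largest k: floor((62 - q_4)/q_5) = floor((62 - 11)/15) = 3.
That gives (3*176 + 129)/(3*15 + 11) = 657/56.
Compare the errors: |x - 176/15| = |1185*15 - 176*101|/(101*15) = 1/1515, and |x - 657/56| = |1185*56 - 657*101|/(101*56) = 3/5656.
Cross-multiplying, 3*1515 = 4545 < 5656 = 1*5656, so 3/5656 is smaller: the intermediate fraction 657/56 is closer to x than 176/15.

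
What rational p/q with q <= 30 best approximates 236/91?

70/27

Expand x = 236/91 as a continued fraction with the Euclidean algorithm:
  236 = 2*91 + 54, so a_0 = 2.
  91 = 1*54 + 37, so a_1 = 1.
  54 = 1*37 + 17, so a_2 = 1.
  37 = 2*17 + 3, so a_3 = 2.
  17 = 5*3 + 2, so a_4 = 5.
  3 = 1*2 + 1, so a_5 = 1.
  2 = 2*1 + 0, so a_6 = 2.
so x = [2; 1, 1, 2, 5, 1, 2].
Convergents (p_i = a_i*p_{i-1} + p_{i-2}, q_i = a_i*q_{i-1} + q_{i-2} with p_{-2}=0, p_{-1}=1, q_{-2}=1, q_{-1}=0), until the denominator exceeds 30:
  i=0: a_0=2, p_0 = 2*1 + 0 = 2, q_0 = 2*0 + 1 = 1.
  i=1: a_1=1, p_1 = 1*2 + 1 = 3, q_1 = 1*1 + 0 = 1.
  i=2: a_2=1, p_2 = 1*3 + 2 = 5, q_2 = 1*1 + 1 = 2.
  i=3: a_3=2, p_3 = 2*5 + 3 = 13, q_3 = 2*2 + 1 = 5.
  i=4: a_4=5, p_4 = 5*13 + 5 = 70, q_4 = 5*5 + 2 = 27.
  i=5: a_5=1, p_5 = 1*70 + 13 = 83, q_5 = 1*27 + 5 = 32.
q_5 = 32 > 30, so the last convergent with denominator <= 30 is p_4/q_4 = 70/27.
The closest fraction with denominator <= 30 is either p_4/q_4 or the intermediate fraction (k*p_4 + p_3)/(k*q_4 + q_3) with the largest k >= 1 whose denominator stays <= 30; these approach x as k grows, and every other convergent or intermediate fraction in range is farther away.
Largest k: floor((30 - q_3)/q_4) = floor((30 - 5)/27) = 0.
Since k = 0, no intermediate fraction beyond p_4/q_4 has denominator <= 30, so the convergent 70/27 is the closest (its error is |236*27 - 70*91|/(91*27) = 2/2457).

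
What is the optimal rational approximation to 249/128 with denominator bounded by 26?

35/18

Expand x = 249/128 as a continued fraction with the Euclidean algorithm:
  249 = 1*128 + 121, so a_0 = 1.
  128 = 1*121 + 7, so a_1 = 1.
  121 = 17*7 + 2, so a_2 = 17.
  7 = 3*2 + 1, so a_3 = 3.
  2 = 2*1 + 0, so a_4 = 2.
so x = [1; 1, 17, 3, 2].
Convergents (p_i = a_i*p_{i-1} + p_{i-2}, q_i = a_i*q_{i-1} + q_{i-2} with p_{-2}=0, p_{-1}=1, q_{-2}=1, q_{-1}=0), until the denominator exceeds 26:
  i=0: a_0=1, p_0 = 1*1 + 0 = 1, q_0 = 1*0 + 1 = 1.
  i=1: a_1=1, p_1 = 1*1 + 1 = 2, q_1 = 1*1 + 0 = 1.
  i=2: a_2=17, p_2 = 17*2 + 1 = 35, q_2 = 17*1 + 1 = 18.
  i=3: a_3=3, p_3 = 3*35 + 2 = 107, q_3 = 3*18 + 1 = 55.
q_3 = 55 > 26, so the last convergent with denominator <= 26 is p_2/q_2 = 35/18.
The closest fraction with denominator <= 26 is either p_2/q_2 or the intermediate fraction (k*p_2 + p_1)/(k*q_2 + q_1) with the largest k >= 1 whose denominator stays <= 26; these approach x as k grows, and every other convergent or intermediate fraction in range is farther away.
Largest k: floor((26 - q_1)/q_2) = floor((26 - 1)/18) = 1.
That gives (1*35 + 2)/(1*18 + 1) = 37/19.
Compare the errors: |x - 35/18| = |249*18 - 35*128|/(128*18) = 2/2304, and |x - 37/19| = |249*19 - 37*128|/(128*19) = 5/2432.
Cross-multiplying, 2*2432 = 4864 < 11520 = 5*2304, so 2/2304 is smaller: the convergent 35/18 is closer to x than 37/19.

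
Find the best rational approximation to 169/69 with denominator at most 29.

Expand x = 169/69 as a continued fraction with the Euclidean algorithm:
  169 = 2*69 + 31, so a_0 = 2.
  69 = 2*31 + 7, so a_1 = 2.
  31 = 4*7 + 3, so a_2 = 4.
  7 = 2*3 + 1, so a_3 = 2.
  3 = 3*1 + 0, so a_4 = 3.
so x = [2; 2, 4, 2, 3].
Convergents (p_i = a_i*p_{i-1} + p_{i-2}, q_i = a_i*q_{i-1} + q_{i-2} with p_{-2}=0, p_{-1}=1, q_{-2}=1, q_{-1}=0), until the denominator exceeds 29:
  i=0: a_0=2, p_0 = 2*1 + 0 = 2, q_0 = 2*0 + 1 = 1.
  i=1: a_1=2, p_1 = 2*2 + 1 = 5, q_1 = 2*1 + 0 = 2.
  i=2: a_2=4, p_2 = 4*5 + 2 = 22, q_2 = 4*2 + 1 = 9.
  i=3: a_3=2, p_3 = 2*22 + 5 = 49, q_3 = 2*9 + 2 = 20.
  i=4: a_4=3, p_4 = 3*49 + 22 = 169, q_4 = 3*20 + 9 = 69.
q_4 = 69 > 29, so the last convergent with denominator <= 29 is p_3/q_3 = 49/20.
The closest fraction with denominator <= 29 is either p_3/q_3 or the intermediate fraction (k*p_3 + p_2)/(k*q_3 + q_2) with the largest k >= 1 whose denominator stays <= 29; these approach x as k grows, and every other convergent or intermediate fraction in range is farther away.
Largest k: floor((29 - q_2)/q_3) = floor((29 - 9)/20) = 1.
That gives (1*49 + 22)/(1*20 + 9) = 71/29.
Compare the errors: |x - 49/20| = |169*20 - 49*69|/(69*20) = 1/1380, and |x - 71/29| = |169*29 - 71*69|/(69*29) = 2/2001.
Cross-multiplying, 1*2001 = 2001 < 2760 = 2*1380, so 1/1380 is smaller: the convergent 49/20 is closer to x than 71/29.

49/20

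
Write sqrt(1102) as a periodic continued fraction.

Write x_i = (sqrt(1102) + m_i)/d_i with (m_0, d_0) = (0, 1). a_0 = floor(sqrt(1102)) = 33, since 33^2 = 1089 <= 1102 < 1156 = 34^2.
Iterate m_{i+1} = d_i*a_i - m_i, d_{i+1} = (1102 - m_{i+1}^2)/d_i, a_{i+1} = floor((a_0 + m_{i+1})/d_{i+1}):
  m_1 = 1*33 - 0 = 33, d_1 = (1102 - 33^2)/1 = 13/1 = 13, a_1 = floor((33 + 33)/13) = 5.
  m_2 = 13*5 - 33 = 32, d_2 = (1102 - 32^2)/13 = 78/13 = 6, a_2 = floor((33 + 32)/6) = 10.
  m_3 = 6*10 - 32 = 28, d_3 = (1102 - 28^2)/6 = 318/6 = 53, a_3 = floor((33 + 28)/53) = 1.
  m_4 = 53*1 - 28 = 25, d_4 = (1102 - 25^2)/53 = 477/53 = 9, a_4 = floor((33 + 25)/9) = 6.
  m_5 = 9*6 - 25 = 29, d_5 = (1102 - 29^2)/9 = 261/9 = 29, a_5 = floor((33 + 29)/29) = 2.
  m_6 = 29*2 - 29 = 29, d_6 = (1102 - 29^2)/29 = 261/29 = 9, a_6 = floor((33 + 29)/9) = 6.
  m_7 = 9*6 - 29 = 25, d_7 = (1102 - 25^2)/9 = 477/9 = 53, a_7 = floor((33 + 25)/53) = 1.
  m_8 = 53*1 - 25 = 28, d_8 = (1102 - 28^2)/53 = 318/53 = 6, a_8 = floor((33 + 28)/6) = 10.
  m_9 = 6*10 - 28 = 32, d_9 = (1102 - 32^2)/6 = 78/6 = 13, a_9 = floor((33 + 32)/13) = 5.
  m_10 = 13*5 - 32 = 33, d_10 = (1102 - 33^2)/13 = 13/13 = 1, a_10 = floor((33 + 33)/1) = 66.
  m_11 = 1*66 - 33 = 33, d_11 = (1102 - 33^2)/1 = 13/1 = 13: (m_11, d_11) = (m_1, d_1) = (33, 13), so from here the quotients repeat a_1, ..., a_10; the period length is 10.
Hence the expansion of sqrt(1102) is a_0 = 33 followed by the repeating block 5, 10, 1, 6, 2, 6, 1, 10, 5, 66 (period 10).

[33; (5, 10, 1, 6, 2, 6, 1, 10, 5, 66)]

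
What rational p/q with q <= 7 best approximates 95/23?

29/7

Expand x = 95/23 as a continued fraction with the Euclidean algorithm:
  95 = 4*23 + 3, so a_0 = 4.
  23 = 7*3 + 2, so a_1 = 7.
  3 = 1*2 + 1, so a_2 = 1.
  2 = 2*1 + 0, so a_3 = 2.
so x = [4; 7, 1, 2].
Convergents (p_i = a_i*p_{i-1} + p_{i-2}, q_i = a_i*q_{i-1} + q_{i-2} with p_{-2}=0, p_{-1}=1, q_{-2}=1, q_{-1}=0), until the denominator exceeds 7:
  i=0: a_0=4, p_0 = 4*1 + 0 = 4, q_0 = 4*0 + 1 = 1.
  i=1: a_1=7, p_1 = 7*4 + 1 = 29, q_1 = 7*1 + 0 = 7.
  i=2: a_2=1, p_2 = 1*29 + 4 = 33, q_2 = 1*7 + 1 = 8.
q_2 = 8 > 7, so the last convergent with denominator <= 7 is p_1/q_1 = 29/7.
The closest fraction with denominator <= 7 is either p_1/q_1 or the intermediate fraction (k*p_1 + p_0)/(k*q_1 + q_0) with the largest k >= 1 whose denominator stays <= 7; these approach x as k grows, and every other convergent or intermediate fraction in range is farther away.
Largest k: floor((7 - q_0)/q_1) = floor((7 - 1)/7) = 0.
Since k = 0, no intermediate fraction beyond p_1/q_1 has denominator <= 7, so the convergent 29/7 is the closest (its error is |95*7 - 29*23|/(23*7) = 2/161).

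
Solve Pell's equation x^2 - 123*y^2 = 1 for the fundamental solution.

(x, y) = (122, 11)

First expand sqrt(123) as a continued fraction. With x_i = (sqrt(123) + m_i)/d_i and (m_0, d_0) = (0, 1): a_0 = floor(sqrt(123)) = 11, since 11^2 = 121 <= 123 < 144 = 12^2.
Iterate m_{i+1} = d_i*a_i - m_i, d_{i+1} = (123 - m_{i+1}^2)/d_i, a_{i+1} = floor((a_0 + m_{i+1})/d_{i+1}):
  m_1 = 1*11 - 0 = 11, d_1 = (123 - 11^2)/1 = 2/1 = 2, a_1 = floor((11 + 11)/2) = 11.
  m_2 = 2*11 - 11 = 11, d_2 = (123 - 11^2)/2 = 2/2 = 1, a_2 = floor((11 + 11)/1) = 22.
  m_3 = 1*22 - 11 = 11, d_3 = (123 - 11^2)/1 = 2/1 = 2: (m_3, d_3) = (m_1, d_1) = (11, 2), so from here the quotients repeat a_1, a_2; the period length is 2.
So sqrt(123) = [11; (11, 22)] with period length k = 2.
k is even, so the fundamental solution of x^2 - 123y^2 = 1 is (p_{k-1}, q_{k-1}) = (p_1, q_1); compute convergents through index 1.
Convergents (p_i = a_i*p_{i-1} + p_{i-2}, q_i = a_i*q_{i-1} + q_{i-2} with p_{-2}=0, p_{-1}=1, q_{-2}=1, q_{-1}=0):
  i=0: a_0=11, p_0 = 11*1 + 0 = 11, q_0 = 11*0 + 1 = 1.
  i=1: a_1=11, p_1 = 11*11 + 1 = 122, q_1 = 11*1 + 0 = 11.
Check: 122^2 - 123*11^2 = 14884 - 14883 = 1, so (x, y) = (122, 11) solves the equation, and by the theorem it is the least positive solution.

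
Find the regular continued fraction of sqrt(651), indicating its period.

[25; (1, 1, 16, 1, 1, 50)]

Write x_i = (sqrt(651) + m_i)/d_i with (m_0, d_0) = (0, 1). a_0 = floor(sqrt(651)) = 25, since 25^2 = 625 <= 651 < 676 = 26^2.
Iterate m_{i+1} = d_i*a_i - m_i, d_{i+1} = (651 - m_{i+1}^2)/d_i, a_{i+1} = floor((a_0 + m_{i+1})/d_{i+1}):
  m_1 = 1*25 - 0 = 25, d_1 = (651 - 25^2)/1 = 26/1 = 26, a_1 = floor((25 + 25)/26) = 1.
  m_2 = 26*1 - 25 = 1, d_2 = (651 - 1^2)/26 = 650/26 = 25, a_2 = floor((25 + 1)/25) = 1.
  m_3 = 25*1 - 1 = 24, d_3 = (651 - 24^2)/25 = 75/25 = 3, a_3 = floor((25 + 24)/3) = 16.
  m_4 = 3*16 - 24 = 24, d_4 = (651 - 24^2)/3 = 75/3 = 25, a_4 = floor((25 + 24)/25) = 1.
  m_5 = 25*1 - 24 = 1, d_5 = (651 - 1^2)/25 = 650/25 = 26, a_5 = floor((25 + 1)/26) = 1.
  m_6 = 26*1 - 1 = 25, d_6 = (651 - 25^2)/26 = 26/26 = 1, a_6 = floor((25 + 25)/1) = 50.
  m_7 = 1*50 - 25 = 25, d_7 = (651 - 25^2)/1 = 26/1 = 26: (m_7, d_7) = (m_1, d_1) = (25, 26), so from here the quotients repeat a_1, ..., a_6; the period length is 6.
Hence the expansion of sqrt(651) is a_0 = 25 followed by the repeating block 1, 1, 16, 1, 1, 50 (period 6).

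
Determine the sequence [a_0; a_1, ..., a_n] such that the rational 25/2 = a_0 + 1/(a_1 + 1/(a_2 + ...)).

[12; 2]

Run the Euclidean algorithm on 25 and 2; the successive quotients are the partial quotients a_0, a_1, ... (each step inverts the fractional part left over by the previous one):
  25 = 12*2 + 1, so a_0 = 12.
  2 = 2*1 + 0, so a_1 = 2.
The remainder reaches 0 after 2 divisions, so the expansion has 2 partial quotients, read off in order.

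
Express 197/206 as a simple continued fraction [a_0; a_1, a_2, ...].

Run the Euclidean algorithm on 197 and 206; the successive quotients are the partial quotients a_0, a_1, ... (each step inverts the fractional part left over by the previous one):
  197 = 0*206 + 197, so a_0 = 0.
  206 = 1*197 + 9, so a_1 = 1.
  197 = 21*9 + 8, so a_2 = 21.
  9 = 1*8 + 1, so a_3 = 1.
  8 = 8*1 + 0, so a_4 = 8.
The remainder reaches 0 after 5 divisions, so the expansion has 5 partial quotients, read off in order.

[0; 1, 21, 1, 8]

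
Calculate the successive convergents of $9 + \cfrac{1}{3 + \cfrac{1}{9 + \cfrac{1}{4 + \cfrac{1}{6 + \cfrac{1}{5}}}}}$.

Using the convergent recurrence p_i = a_i*p_{i-1} + p_{i-2}, q_i = a_i*q_{i-1} + q_{i-2} with p_{-2}=0, p_{-1}=1, q_{-2}=1, q_{-1}=0:
  i=0: a_0=9, p_0 = 9*1 + 0 = 9, q_0 = 9*0 + 1 = 1.
  i=1: a_1=3, p_1 = 3*9 + 1 = 28, q_1 = 3*1 + 0 = 3.
  i=2: a_2=9, p_2 = 9*28 + 9 = 261, q_2 = 9*3 + 1 = 28.
  i=3: a_3=4, p_3 = 4*261 + 28 = 1072, q_3 = 4*28 + 3 = 115.
  i=4: a_4=6, p_4 = 6*1072 + 261 = 6693, q_4 = 6*115 + 28 = 718.
  i=5: a_5=5, p_5 = 5*6693 + 1072 = 34537, q_5 = 5*718 + 115 = 3705.

9/1, 28/3, 261/28, 1072/115, 6693/718, 34537/3705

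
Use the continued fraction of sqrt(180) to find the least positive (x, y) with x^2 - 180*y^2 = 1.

(x, y) = (161, 12)

First expand sqrt(180) as a continued fraction. With x_i = (sqrt(180) + m_i)/d_i and (m_0, d_0) = (0, 1): a_0 = floor(sqrt(180)) = 13, since 13^2 = 169 <= 180 < 196 = 14^2.
Iterate m_{i+1} = d_i*a_i - m_i, d_{i+1} = (180 - m_{i+1}^2)/d_i, a_{i+1} = floor((a_0 + m_{i+1})/d_{i+1}):
  m_1 = 1*13 - 0 = 13, d_1 = (180 - 13^2)/1 = 11/1 = 11, a_1 = floor((13 + 13)/11) = 2.
  m_2 = 11*2 - 13 = 9, d_2 = (180 - 9^2)/11 = 99/11 = 9, a_2 = floor((13 + 9)/9) = 2.
  m_3 = 9*2 - 9 = 9, d_3 = (180 - 9^2)/9 = 99/9 = 11, a_3 = floor((13 + 9)/11) = 2.
  m_4 = 11*2 - 9 = 13, d_4 = (180 - 13^2)/11 = 11/11 = 1, a_4 = floor((13 + 13)/1) = 26.
  m_5 = 1*26 - 13 = 13, d_5 = (180 - 13^2)/1 = 11/1 = 11: (m_5, d_5) = (m_1, d_1) = (13, 11), so from here the quotients repeat a_1, ..., a_4; the period length is 4.
So sqrt(180) = [13; (2, 2, 2, 26)] with period length k = 4.
k is even, so the fundamental solution of x^2 - 180y^2 = 1 is (p_{k-1}, q_{k-1}) = (p_3, q_3); compute convergents through index 3.
Convergents (p_i = a_i*p_{i-1} + p_{i-2}, q_i = a_i*q_{i-1} + q_{i-2} with p_{-2}=0, p_{-1}=1, q_{-2}=1, q_{-1}=0):
  i=0: a_0=13, p_0 = 13*1 + 0 = 13, q_0 = 13*0 + 1 = 1.
  i=1: a_1=2, p_1 = 2*13 + 1 = 27, q_1 = 2*1 + 0 = 2.
  i=2: a_2=2, p_2 = 2*27 + 13 = 67, q_2 = 2*2 + 1 = 5.
  i=3: a_3=2, p_3 = 2*67 + 27 = 161, q_3 = 2*5 + 2 = 12.
Check: 161^2 - 180*12^2 = 25921 - 25920 = 1, so (x, y) = (161, 12) solves the equation, and by the theorem it is the least positive solution.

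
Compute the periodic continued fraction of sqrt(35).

Write x_i = (sqrt(35) + m_i)/d_i with (m_0, d_0) = (0, 1). a_0 = floor(sqrt(35)) = 5, since 5^2 = 25 <= 35 < 36 = 6^2.
Iterate m_{i+1} = d_i*a_i - m_i, d_{i+1} = (35 - m_{i+1}^2)/d_i, a_{i+1} = floor((a_0 + m_{i+1})/d_{i+1}):
  m_1 = 1*5 - 0 = 5, d_1 = (35 - 5^2)/1 = 10/1 = 10, a_1 = floor((5 + 5)/10) = 1.
  m_2 = 10*1 - 5 = 5, d_2 = (35 - 5^2)/10 = 10/10 = 1, a_2 = floor((5 + 5)/1) = 10.
  m_3 = 1*10 - 5 = 5, d_3 = (35 - 5^2)/1 = 10/1 = 10: (m_3, d_3) = (m_1, d_1) = (5, 10), so from here the quotients repeat a_1, a_2; the period length is 2.
Hence the expansion of sqrt(35) is a_0 = 5 followed by the repeating block 1, 10 (period 2).

[5; (1, 10)]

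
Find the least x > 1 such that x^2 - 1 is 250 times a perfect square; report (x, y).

First expand sqrt(250) as a continued fraction. With x_i = (sqrt(250) + m_i)/d_i and (m_0, d_0) = (0, 1): a_0 = floor(sqrt(250)) = 15, since 15^2 = 225 <= 250 < 256 = 16^2.
Iterate m_{i+1} = d_i*a_i - m_i, d_{i+1} = (250 - m_{i+1}^2)/d_i, a_{i+1} = floor((a_0 + m_{i+1})/d_{i+1}):
  m_1 = 1*15 - 0 = 15, d_1 = (250 - 15^2)/1 = 25/1 = 25, a_1 = floor((15 + 15)/25) = 1.
  m_2 = 25*1 - 15 = 10, d_2 = (250 - 10^2)/25 = 150/25 = 6, a_2 = floor((15 + 10)/6) = 4.
  m_3 = 6*4 - 10 = 14, d_3 = (250 - 14^2)/6 = 54/6 = 9, a_3 = floor((15 + 14)/9) = 3.
  m_4 = 9*3 - 14 = 13, d_4 = (250 - 13^2)/9 = 81/9 = 9, a_4 = floor((15 + 13)/9) = 3.
  m_5 = 9*3 - 13 = 14, d_5 = (250 - 14^2)/9 = 54/9 = 6, a_5 = floor((15 + 14)/6) = 4.
  m_6 = 6*4 - 14 = 10, d_6 = (250 - 10^2)/6 = 150/6 = 25, a_6 = floor((15 + 10)/25) = 1.
  m_7 = 25*1 - 10 = 15, d_7 = (250 - 15^2)/25 = 25/25 = 1, a_7 = floor((15 + 15)/1) = 30.
  m_8 = 1*30 - 15 = 15, d_8 = (250 - 15^2)/1 = 25/1 = 25: (m_8, d_8) = (m_1, d_1) = (15, 25), so from here the quotients repeat a_1, ..., a_7; the period length is 7.
So sqrt(250) = [15; (1, 4, 3, 3, 4, 1, 30)] with period length k = 7.
k is odd, so (p_{k-1}, q_{k-1}) only solves x^2 - 250y^2 = -1 and the fundamental solution of x^2 - 250y^2 = 1 is (p_{2k-1}, q_{2k-1}) = (p_13, q_13); compute convergents through index 13, running through the period twice.
Convergents (p_i = a_i*p_{i-1} + p_{i-2}, q_i = a_i*q_{i-1} + q_{i-2} with p_{-2}=0, p_{-1}=1, q_{-2}=1, q_{-1}=0):
  i=0: a_0=15, p_0 = 15*1 + 0 = 15, q_0 = 15*0 + 1 = 1.
  i=1: a_1=1, p_1 = 1*15 + 1 = 16, q_1 = 1*1 + 0 = 1.
  i=2: a_2=4, p_2 = 4*16 + 15 = 79, q_2 = 4*1 + 1 = 5.
  i=3: a_3=3, p_3 = 3*79 + 16 = 253, q_3 = 3*5 + 1 = 16.
  i=4: a_4=3, p_4 = 3*253 + 79 = 838, q_4 = 3*16 + 5 = 53.
  i=5: a_5=4, p_5 = 4*838 + 253 = 3605, q_5 = 4*53 + 16 = 228.
  i=6: a_6=1, p_6 = 1*3605 + 838 = 4443, q_6 = 1*228 + 53 = 281.
  i=7: a_7=30, p_7 = 30*4443 + 3605 = 136895, q_7 = 30*281 + 228 = 8658.
  i=8: a_8=1, p_8 = 1*136895 + 4443 = 141338, q_8 = 1*8658 + 281 = 8939.
  i=9: a_9=4, p_9 = 4*141338 + 136895 = 702247, q_9 = 4*8939 + 8658 = 44414.
  i=10: a_10=3, p_10 = 3*702247 + 141338 = 2248079, q_10 = 3*44414 + 8939 = 142181.
  i=11: a_11=3, p_11 = 3*2248079 + 702247 = 7446484, q_11 = 3*142181 + 44414 = 470957.
  i=12: a_12=4, p_12 = 4*7446484 + 2248079 = 32034015, q_12 = 4*470957 + 142181 = 2026009.
  i=13: a_13=1, p_13 = 1*32034015 + 7446484 = 39480499, q_13 = 1*2026009 + 470957 = 2496966.
Indeed p_6^2 - 250*q_6^2 = 19740249 - 19740250 = -1, not +1.
Check: 39480499^2 - 250*2496966^2 = 1558709801289001 - 1558709801289000 = 1, so (x, y) = (39480499, 2496966) solves the equation, and by the theorem it is the least positive solution.

(x, y) = (39480499, 2496966)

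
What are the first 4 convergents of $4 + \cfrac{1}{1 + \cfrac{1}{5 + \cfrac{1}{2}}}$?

4/1, 5/1, 29/6, 63/13

Using the convergent recurrence p_i = a_i*p_{i-1} + p_{i-2}, q_i = a_i*q_{i-1} + q_{i-2} with p_{-2}=0, p_{-1}=1, q_{-2}=1, q_{-1}=0:
  i=0: a_0=4, p_0 = 4*1 + 0 = 4, q_0 = 4*0 + 1 = 1.
  i=1: a_1=1, p_1 = 1*4 + 1 = 5, q_1 = 1*1 + 0 = 1.
  i=2: a_2=5, p_2 = 5*5 + 4 = 29, q_2 = 5*1 + 1 = 6.
  i=3: a_3=2, p_3 = 2*29 + 5 = 63, q_3 = 2*6 + 1 = 13.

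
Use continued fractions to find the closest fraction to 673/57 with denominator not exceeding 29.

Expand x = 673/57 as a continued fraction with the Euclidean algorithm:
  673 = 11*57 + 46, so a_0 = 11.
  57 = 1*46 + 11, so a_1 = 1.
  46 = 4*11 + 2, so a_2 = 4.
  11 = 5*2 + 1, so a_3 = 5.
  2 = 2*1 + 0, so a_4 = 2.
so x = [11; 1, 4, 5, 2].
Convergents (p_i = a_i*p_{i-1} + p_{i-2}, q_i = a_i*q_{i-1} + q_{i-2} with p_{-2}=0, p_{-1}=1, q_{-2}=1, q_{-1}=0), until the denominator exceeds 29:
  i=0: a_0=11, p_0 = 11*1 + 0 = 11, q_0 = 11*0 + 1 = 1.
  i=1: a_1=1, p_1 = 1*11 + 1 = 12, q_1 = 1*1 + 0 = 1.
  i=2: a_2=4, p_2 = 4*12 + 11 = 59, q_2 = 4*1 + 1 = 5.
  i=3: a_3=5, p_3 = 5*59 + 12 = 307, q_3 = 5*5 + 1 = 26.
  i=4: a_4=2, p_4 = 2*307 + 59 = 673, q_4 = 2*26 + 5 = 57.
q_4 = 57 > 29, so the last convergent with denominator <= 29 is p_3/q_3 = 307/26.
The closest fraction with denominator <= 29 is either p_3/q_3 or the intermediate fraction (k*p_3 + p_2)/(k*q_3 + q_2) with the largest k >= 1 whose denominator stays <= 29; these approach x as k grows, and every other convergent or intermediate fraction in range is farther away.
Largest k: floor((29 - q_2)/q_3) = floor((29 - 5)/26) = 0.
Since k = 0, no intermediate fraction beyond p_3/q_3 has denominator <= 29, so the convergent 307/26 is the closest (its error is |673*26 - 307*57|/(57*26) = 1/1482).

307/26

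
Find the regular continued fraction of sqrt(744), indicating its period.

[27; (3, 1, 1, 1, 1, 1, 1, 1, 3, 54)]

Write x_i = (sqrt(744) + m_i)/d_i with (m_0, d_0) = (0, 1). a_0 = floor(sqrt(744)) = 27, since 27^2 = 729 <= 744 < 784 = 28^2.
Iterate m_{i+1} = d_i*a_i - m_i, d_{i+1} = (744 - m_{i+1}^2)/d_i, a_{i+1} = floor((a_0 + m_{i+1})/d_{i+1}):
  m_1 = 1*27 - 0 = 27, d_1 = (744 - 27^2)/1 = 15/1 = 15, a_1 = floor((27 + 27)/15) = 3.
  m_2 = 15*3 - 27 = 18, d_2 = (744 - 18^2)/15 = 420/15 = 28, a_2 = floor((27 + 18)/28) = 1.
  m_3 = 28*1 - 18 = 10, d_3 = (744 - 10^2)/28 = 644/28 = 23, a_3 = floor((27 + 10)/23) = 1.
  m_4 = 23*1 - 10 = 13, d_4 = (744 - 13^2)/23 = 575/23 = 25, a_4 = floor((27 + 13)/25) = 1.
  m_5 = 25*1 - 13 = 12, d_5 = (744 - 12^2)/25 = 600/25 = 24, a_5 = floor((27 + 12)/24) = 1.
  m_6 = 24*1 - 12 = 12, d_6 = (744 - 12^2)/24 = 600/24 = 25, a_6 = floor((27 + 12)/25) = 1.
  m_7 = 25*1 - 12 = 13, d_7 = (744 - 13^2)/25 = 575/25 = 23, a_7 = floor((27 + 13)/23) = 1.
  m_8 = 23*1 - 13 = 10, d_8 = (744 - 10^2)/23 = 644/23 = 28, a_8 = floor((27 + 10)/28) = 1.
  m_9 = 28*1 - 10 = 18, d_9 = (744 - 18^2)/28 = 420/28 = 15, a_9 = floor((27 + 18)/15) = 3.
  m_10 = 15*3 - 18 = 27, d_10 = (744 - 27^2)/15 = 15/15 = 1, a_10 = floor((27 + 27)/1) = 54.
  m_11 = 1*54 - 27 = 27, d_11 = (744 - 27^2)/1 = 15/1 = 15: (m_11, d_11) = (m_1, d_1) = (27, 15), so from here the quotients repeat a_1, ..., a_10; the period length is 10.
Hence the expansion of sqrt(744) is a_0 = 27 followed by the repeating block 3, 1, 1, 1, 1, 1, 1, 1, 3, 54 (period 10).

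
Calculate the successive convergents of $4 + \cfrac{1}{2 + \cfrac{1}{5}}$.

Using the convergent recurrence p_i = a_i*p_{i-1} + p_{i-2}, q_i = a_i*q_{i-1} + q_{i-2} with p_{-2}=0, p_{-1}=1, q_{-2}=1, q_{-1}=0:
  i=0: a_0=4, p_0 = 4*1 + 0 = 4, q_0 = 4*0 + 1 = 1.
  i=1: a_1=2, p_1 = 2*4 + 1 = 9, q_1 = 2*1 + 0 = 2.
  i=2: a_2=5, p_2 = 5*9 + 4 = 49, q_2 = 5*2 + 1 = 11.

4/1, 9/2, 49/11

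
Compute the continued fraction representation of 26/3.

[8; 1, 2]

Run the Euclidean algorithm on 26 and 3; the successive quotients are the partial quotients a_0, a_1, ... (each step inverts the fractional part left over by the previous one):
  26 = 8*3 + 2, so a_0 = 8.
  3 = 1*2 + 1, so a_1 = 1.
  2 = 2*1 + 0, so a_2 = 2.
The remainder reaches 0 after 3 divisions, so the expansion has 3 partial quotients, read off in order.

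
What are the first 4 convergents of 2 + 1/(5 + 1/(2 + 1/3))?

Using the convergent recurrence p_i = a_i*p_{i-1} + p_{i-2}, q_i = a_i*q_{i-1} + q_{i-2} with p_{-2}=0, p_{-1}=1, q_{-2}=1, q_{-1}=0:
  i=0: a_0=2, p_0 = 2*1 + 0 = 2, q_0 = 2*0 + 1 = 1.
  i=1: a_1=5, p_1 = 5*2 + 1 = 11, q_1 = 5*1 + 0 = 5.
  i=2: a_2=2, p_2 = 2*11 + 2 = 24, q_2 = 2*5 + 1 = 11.
  i=3: a_3=3, p_3 = 3*24 + 11 = 83, q_3 = 3*11 + 5 = 38.

2/1, 11/5, 24/11, 83/38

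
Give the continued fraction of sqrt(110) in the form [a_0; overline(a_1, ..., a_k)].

Write x_i = (sqrt(110) + m_i)/d_i with (m_0, d_0) = (0, 1). a_0 = floor(sqrt(110)) = 10, since 10^2 = 100 <= 110 < 121 = 11^2.
Iterate m_{i+1} = d_i*a_i - m_i, d_{i+1} = (110 - m_{i+1}^2)/d_i, a_{i+1} = floor((a_0 + m_{i+1})/d_{i+1}):
  m_1 = 1*10 - 0 = 10, d_1 = (110 - 10^2)/1 = 10/1 = 10, a_1 = floor((10 + 10)/10) = 2.
  m_2 = 10*2 - 10 = 10, d_2 = (110 - 10^2)/10 = 10/10 = 1, a_2 = floor((10 + 10)/1) = 20.
  m_3 = 1*20 - 10 = 10, d_3 = (110 - 10^2)/1 = 10/1 = 10: (m_3, d_3) = (m_1, d_1) = (10, 10), so from here the quotients repeat a_1, a_2; the period length is 2.
Hence the expansion of sqrt(110) is a_0 = 10 followed by the repeating block 2, 20 (period 2).

[10; overline(2, 20)]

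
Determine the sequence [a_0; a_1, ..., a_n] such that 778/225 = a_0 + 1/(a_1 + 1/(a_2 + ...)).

Run the Euclidean algorithm on 778 and 225; the successive quotients are the partial quotients a_0, a_1, ... (each step inverts the fractional part left over by the previous one):
  778 = 3*225 + 103, so a_0 = 3.
  225 = 2*103 + 19, so a_1 = 2.
  103 = 5*19 + 8, so a_2 = 5.
  19 = 2*8 + 3, so a_3 = 2.
  8 = 2*3 + 2, so a_4 = 2.
  3 = 1*2 + 1, so a_5 = 1.
  2 = 2*1 + 0, so a_6 = 2.
The remainder reaches 0 after 7 divisions, so the expansion has 7 partial quotients, read off in order.

[3; 2, 5, 2, 2, 1, 2]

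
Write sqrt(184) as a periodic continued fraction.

Write x_i = (sqrt(184) + m_i)/d_i with (m_0, d_0) = (0, 1). a_0 = floor(sqrt(184)) = 13, since 13^2 = 169 <= 184 < 196 = 14^2.
Iterate m_{i+1} = d_i*a_i - m_i, d_{i+1} = (184 - m_{i+1}^2)/d_i, a_{i+1} = floor((a_0 + m_{i+1})/d_{i+1}):
  m_1 = 1*13 - 0 = 13, d_1 = (184 - 13^2)/1 = 15/1 = 15, a_1 = floor((13 + 13)/15) = 1.
  m_2 = 15*1 - 13 = 2, d_2 = (184 - 2^2)/15 = 180/15 = 12, a_2 = floor((13 + 2)/12) = 1.
  m_3 = 12*1 - 2 = 10, d_3 = (184 - 10^2)/12 = 84/12 = 7, a_3 = floor((13 + 10)/7) = 3.
  m_4 = 7*3 - 10 = 11, d_4 = (184 - 11^2)/7 = 63/7 = 9, a_4 = floor((13 + 11)/9) = 2.
  m_5 = 9*2 - 11 = 7, d_5 = (184 - 7^2)/9 = 135/9 = 15, a_5 = floor((13 + 7)/15) = 1.
  m_6 = 15*1 - 7 = 8, d_6 = (184 - 8^2)/15 = 120/15 = 8, a_6 = floor((13 + 8)/8) = 2.
  m_7 = 8*2 - 8 = 8, d_7 = (184 - 8^2)/8 = 120/8 = 15, a_7 = floor((13 + 8)/15) = 1.
  m_8 = 15*1 - 8 = 7, d_8 = (184 - 7^2)/15 = 135/15 = 9, a_8 = floor((13 + 7)/9) = 2.
  m_9 = 9*2 - 7 = 11, d_9 = (184 - 11^2)/9 = 63/9 = 7, a_9 = floor((13 + 11)/7) = 3.
  m_10 = 7*3 - 11 = 10, d_10 = (184 - 10^2)/7 = 84/7 = 12, a_10 = floor((13 + 10)/12) = 1.
  m_11 = 12*1 - 10 = 2, d_11 = (184 - 2^2)/12 = 180/12 = 15, a_11 = floor((13 + 2)/15) = 1.
  m_12 = 15*1 - 2 = 13, d_12 = (184 - 13^2)/15 = 15/15 = 1, a_12 = floor((13 + 13)/1) = 26.
  m_13 = 1*26 - 13 = 13, d_13 = (184 - 13^2)/1 = 15/1 = 15: (m_13, d_13) = (m_1, d_1) = (13, 15), so from here the quotients repeat a_1, ..., a_12; the period length is 12.
Hence the expansion of sqrt(184) is a_0 = 13 followed by the repeating block 1, 1, 3, 2, 1, 2, 1, 2, 3, 1, 1, 26 (period 12).

[13; (1, 1, 3, 2, 1, 2, 1, 2, 3, 1, 1, 26)]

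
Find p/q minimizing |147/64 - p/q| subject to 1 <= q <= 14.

Expand x = 147/64 as a continued fraction with the Euclidean algorithm:
  147 = 2*64 + 19, so a_0 = 2.
  64 = 3*19 + 7, so a_1 = 3.
  19 = 2*7 + 5, so a_2 = 2.
  7 = 1*5 + 2, so a_3 = 1.
  5 = 2*2 + 1, so a_4 = 2.
  2 = 2*1 + 0, so a_5 = 2.
so x = [2; 3, 2, 1, 2, 2].
Convergents (p_i = a_i*p_{i-1} + p_{i-2}, q_i = a_i*q_{i-1} + q_{i-2} with p_{-2}=0, p_{-1}=1, q_{-2}=1, q_{-1}=0), until the denominator exceeds 14:
  i=0: a_0=2, p_0 = 2*1 + 0 = 2, q_0 = 2*0 + 1 = 1.
  i=1: a_1=3, p_1 = 3*2 + 1 = 7, q_1 = 3*1 + 0 = 3.
  i=2: a_2=2, p_2 = 2*7 + 2 = 16, q_2 = 2*3 + 1 = 7.
  i=3: a_3=1, p_3 = 1*16 + 7 = 23, q_3 = 1*7 + 3 = 10.
  i=4: a_4=2, p_4 = 2*23 + 16 = 62, q_4 = 2*10 + 7 = 27.
q_4 = 27 > 14, so the last convergent with denominator <= 14 is p_3/q_3 = 23/10.
The closest fraction with denominator <= 14 is either p_3/q_3 or the intermediate fraction (k*p_3 + p_2)/(k*q_3 + q_2) with the largest k >= 1 whose denominator stays <= 14; these approach x as k grows, and every other convergent or intermediate fraction in range is farther away.
Largest k: floor((14 - q_2)/q_3) = floor((14 - 7)/10) = 0.
Since k = 0, no intermediate fraction beyond p_3/q_3 has denominator <= 14, so the convergent 23/10 is the closest (its error is |147*10 - 23*64|/(64*10) = 2/640).

23/10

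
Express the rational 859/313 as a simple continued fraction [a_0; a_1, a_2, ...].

[2; 1, 2, 1, 10, 2, 3]

Run the Euclidean algorithm on 859 and 313; the successive quotients are the partial quotients a_0, a_1, ... (each step inverts the fractional part left over by the previous one):
  859 = 2*313 + 233, so a_0 = 2.
  313 = 1*233 + 80, so a_1 = 1.
  233 = 2*80 + 73, so a_2 = 2.
  80 = 1*73 + 7, so a_3 = 1.
  73 = 10*7 + 3, so a_4 = 10.
  7 = 2*3 + 1, so a_5 = 2.
  3 = 3*1 + 0, so a_6 = 3.
The remainder reaches 0 after 7 divisions, so the expansion has 7 partial quotients, read off in order.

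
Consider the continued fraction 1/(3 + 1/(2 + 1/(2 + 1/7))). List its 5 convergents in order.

0/1, 1/3, 2/7, 5/17, 37/126

Using the convergent recurrence p_i = a_i*p_{i-1} + p_{i-2}, q_i = a_i*q_{i-1} + q_{i-2} with p_{-2}=0, p_{-1}=1, q_{-2}=1, q_{-1}=0:
  i=0: a_0=0, p_0 = 0*1 + 0 = 0, q_0 = 0*0 + 1 = 1.
  i=1: a_1=3, p_1 = 3*0 + 1 = 1, q_1 = 3*1 + 0 = 3.
  i=2: a_2=2, p_2 = 2*1 + 0 = 2, q_2 = 2*3 + 1 = 7.
  i=3: a_3=2, p_3 = 2*2 + 1 = 5, q_3 = 2*7 + 3 = 17.
  i=4: a_4=7, p_4 = 7*5 + 2 = 37, q_4 = 7*17 + 7 = 126.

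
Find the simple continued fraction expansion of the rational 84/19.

Run the Euclidean algorithm on 84 and 19; the successive quotients are the partial quotients a_0, a_1, ... (each step inverts the fractional part left over by the previous one):
  84 = 4*19 + 8, so a_0 = 4.
  19 = 2*8 + 3, so a_1 = 2.
  8 = 2*3 + 2, so a_2 = 2.
  3 = 1*2 + 1, so a_3 = 1.
  2 = 2*1 + 0, so a_4 = 2.
The remainder reaches 0 after 5 divisions, so the expansion has 5 partial quotients, read off in order.

[4; 2, 2, 1, 2]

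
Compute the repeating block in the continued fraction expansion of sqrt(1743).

Write x_i = (sqrt(1743) + m_i)/d_i with (m_0, d_0) = (0, 1). a_0 = floor(sqrt(1743)) = 41, since 41^2 = 1681 <= 1743 < 1764 = 42^2.
Iterate m_{i+1} = d_i*a_i - m_i, d_{i+1} = (1743 - m_{i+1}^2)/d_i, a_{i+1} = floor((a_0 + m_{i+1})/d_{i+1}):
  m_1 = 1*41 - 0 = 41, d_1 = (1743 - 41^2)/1 = 62/1 = 62, a_1 = floor((41 + 41)/62) = 1.
  m_2 = 62*1 - 41 = 21, d_2 = (1743 - 21^2)/62 = 1302/62 = 21, a_2 = floor((41 + 21)/21) = 2.
  m_3 = 21*2 - 21 = 21, d_3 = (1743 - 21^2)/21 = 1302/21 = 62, a_3 = floor((41 + 21)/62) = 1.
  m_4 = 62*1 - 21 = 41, d_4 = (1743 - 41^2)/62 = 62/62 = 1, a_4 = floor((41 + 41)/1) = 82.
  m_5 = 1*82 - 41 = 41, d_5 = (1743 - 41^2)/1 = 62/1 = 62: (m_5, d_5) = (m_1, d_1) = (41, 62), so from here the quotients repeat a_1, ..., a_4; the period length is 4.
Hence the expansion of sqrt(1743) is a_0 = 41 followed by the repeating block 1, 2, 1, 82 (period 4).

[41; (1, 2, 1, 82)]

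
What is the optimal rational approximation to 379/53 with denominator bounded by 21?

Expand x = 379/53 as a continued fraction with the Euclidean algorithm:
  379 = 7*53 + 8, so a_0 = 7.
  53 = 6*8 + 5, so a_1 = 6.
  8 = 1*5 + 3, so a_2 = 1.
  5 = 1*3 + 2, so a_3 = 1.
  3 = 1*2 + 1, so a_4 = 1.
  2 = 2*1 + 0, so a_5 = 2.
so x = [7; 6, 1, 1, 1, 2].
Convergents (p_i = a_i*p_{i-1} + p_{i-2}, q_i = a_i*q_{i-1} + q_{i-2} with p_{-2}=0, p_{-1}=1, q_{-2}=1, q_{-1}=0), until the denominator exceeds 21:
  i=0: a_0=7, p_0 = 7*1 + 0 = 7, q_0 = 7*0 + 1 = 1.
  i=1: a_1=6, p_1 = 6*7 + 1 = 43, q_1 = 6*1 + 0 = 6.
  i=2: a_2=1, p_2 = 1*43 + 7 = 50, q_2 = 1*6 + 1 = 7.
  i=3: a_3=1, p_3 = 1*50 + 43 = 93, q_3 = 1*7 + 6 = 13.
  i=4: a_4=1, p_4 = 1*93 + 50 = 143, q_4 = 1*13 + 7 = 20.
  i=5: a_5=2, p_5 = 2*143 + 93 = 379, q_5 = 2*20 + 13 = 53.
q_5 = 53 > 21, so the last convergent with denominator <= 21 is p_4/q_4 = 143/20.
The closest fraction with denominator <= 21 is either p_4/q_4 or the intermediate fraction (k*p_4 + p_3)/(k*q_4 + q_3) with the largest k >= 1 whose denominator stays <= 21; these approach x as k grows, and every other convergent or intermediate fraction in range is farther away.
Largest k: floor((21 - q_3)/q_4) = floor((21 - 13)/20) = 0.
Since k = 0, no intermediate fraction beyond p_4/q_4 has denominator <= 21, so the convergent 143/20 is the closest (its error is |379*20 - 143*53|/(53*20) = 1/1060).

143/20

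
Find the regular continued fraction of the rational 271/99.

Run the Euclidean algorithm on 271 and 99; the successive quotients are the partial quotients a_0, a_1, ... (each step inverts the fractional part left over by the previous one):
  271 = 2*99 + 73, so a_0 = 2.
  99 = 1*73 + 26, so a_1 = 1.
  73 = 2*26 + 21, so a_2 = 2.
  26 = 1*21 + 5, so a_3 = 1.
  21 = 4*5 + 1, so a_4 = 4.
  5 = 5*1 + 0, so a_5 = 5.
The remainder reaches 0 after 6 divisions, so the expansion has 6 partial quotients, read off in order.

[2; 1, 2, 1, 4, 5]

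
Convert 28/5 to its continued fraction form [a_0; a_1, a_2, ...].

Run the Euclidean algorithm on 28 and 5; the successive quotients are the partial quotients a_0, a_1, ... (each step inverts the fractional part left over by the previous one):
  28 = 5*5 + 3, so a_0 = 5.
  5 = 1*3 + 2, so a_1 = 1.
  3 = 1*2 + 1, so a_2 = 1.
  2 = 2*1 + 0, so a_3 = 2.
The remainder reaches 0 after 4 divisions, so the expansion has 4 partial quotients, read off in order.

[5; 1, 1, 2]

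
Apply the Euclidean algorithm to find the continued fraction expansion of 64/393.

Run the Euclidean algorithm on 64 and 393; the successive quotients are the partial quotients a_0, a_1, ... (each step inverts the fractional part left over by the previous one):
  64 = 0*393 + 64, so a_0 = 0.
  393 = 6*64 + 9, so a_1 = 6.
  64 = 7*9 + 1, so a_2 = 7.
  9 = 9*1 + 0, so a_3 = 9.
The remainder reaches 0 after 4 divisions, so the expansion has 4 partial quotients, read off in order.

[0; 6, 7, 9]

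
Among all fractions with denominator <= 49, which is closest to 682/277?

Expand x = 682/277 as a continued fraction with the Euclidean algorithm:
  682 = 2*277 + 128, so a_0 = 2.
  277 = 2*128 + 21, so a_1 = 2.
  128 = 6*21 + 2, so a_2 = 6.
  21 = 10*2 + 1, so a_3 = 10.
  2 = 2*1 + 0, so a_4 = 2.
so x = [2; 2, 6, 10, 2].
Convergents (p_i = a_i*p_{i-1} + p_{i-2}, q_i = a_i*q_{i-1} + q_{i-2} with p_{-2}=0, p_{-1}=1, q_{-2}=1, q_{-1}=0), until the denominator exceeds 49:
  i=0: a_0=2, p_0 = 2*1 + 0 = 2, q_0 = 2*0 + 1 = 1.
  i=1: a_1=2, p_1 = 2*2 + 1 = 5, q_1 = 2*1 + 0 = 2.
  i=2: a_2=6, p_2 = 6*5 + 2 = 32, q_2 = 6*2 + 1 = 13.
  i=3: a_3=10, p_3 = 10*32 + 5 = 325, q_3 = 10*13 + 2 = 132.
q_3 = 132 > 49, so the last convergent with denominator <= 49 is p_2/q_2 = 32/13.
The closest fraction with denominator <= 49 is either p_2/q_2 or the intermediate fraction (k*p_2 + p_1)/(k*q_2 + q_1) with the largest k >= 1 whose denominator stays <= 49; these approach x as k grows, and every other convergent or intermediate fraction in range is farther away.
Largest k: floor((49 - q_1)/q_2) = floor((49 - 2)/13) = 3.
That gives (3*32 + 5)/(3*13 + 2) = 101/41.
Compare the errors: |x - 32/13| = |682*13 - 32*277|/(277*13) = 2/3601, and |x - 101/41| = |682*41 - 101*277|/(277*41) = 15/11357.
Cross-multiplying, 2*11357 = 22714 < 54015 = 15*3601, so 2/3601 is smaller: the convergent 32/13 is closer to x than 101/41.

32/13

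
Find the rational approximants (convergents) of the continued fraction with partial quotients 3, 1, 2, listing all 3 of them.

3/1, 4/1, 11/3

Using the convergent recurrence p_i = a_i*p_{i-1} + p_{i-2}, q_i = a_i*q_{i-1} + q_{i-2} with p_{-2}=0, p_{-1}=1, q_{-2}=1, q_{-1}=0:
  i=0: a_0=3, p_0 = 3*1 + 0 = 3, q_0 = 3*0 + 1 = 1.
  i=1: a_1=1, p_1 = 1*3 + 1 = 4, q_1 = 1*1 + 0 = 1.
  i=2: a_2=2, p_2 = 2*4 + 3 = 11, q_2 = 2*1 + 1 = 3.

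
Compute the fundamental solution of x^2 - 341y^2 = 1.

(x, y) = (10626551, 575460)

First expand sqrt(341) as a continued fraction. With x_i = (sqrt(341) + m_i)/d_i and (m_0, d_0) = (0, 1): a_0 = floor(sqrt(341)) = 18, since 18^2 = 324 <= 341 < 361 = 19^2.
Iterate m_{i+1} = d_i*a_i - m_i, d_{i+1} = (341 - m_{i+1}^2)/d_i, a_{i+1} = floor((a_0 + m_{i+1})/d_{i+1}):
  m_1 = 1*18 - 0 = 18, d_1 = (341 - 18^2)/1 = 17/1 = 17, a_1 = floor((18 + 18)/17) = 2.
  m_2 = 17*2 - 18 = 16, d_2 = (341 - 16^2)/17 = 85/17 = 5, a_2 = floor((18 + 16)/5) = 6.
  m_3 = 5*6 - 16 = 14, d_3 = (341 - 14^2)/5 = 145/5 = 29, a_3 = floor((18 + 14)/29) = 1.
  m_4 = 29*1 - 14 = 15, d_4 = (341 - 15^2)/29 = 116/29 = 4, a_4 = floor((18 + 15)/4) = 8.
  m_5 = 4*8 - 15 = 17, d_5 = (341 - 17^2)/4 = 52/4 = 13, a_5 = floor((18 + 17)/13) = 2.
  m_6 = 13*2 - 17 = 9, d_6 = (341 - 9^2)/13 = 260/13 = 20, a_6 = floor((18 + 9)/20) = 1.
  m_7 = 20*1 - 9 = 11, d_7 = (341 - 11^2)/20 = 220/20 = 11, a_7 = floor((18 + 11)/11) = 2.
  m_8 = 11*2 - 11 = 11, d_8 = (341 - 11^2)/11 = 220/11 = 20, a_8 = floor((18 + 11)/20) = 1.
  m_9 = 20*1 - 11 = 9, d_9 = (341 - 9^2)/20 = 260/20 = 13, a_9 = floor((18 + 9)/13) = 2.
  m_10 = 13*2 - 9 = 17, d_10 = (341 - 17^2)/13 = 52/13 = 4, a_10 = floor((18 + 17)/4) = 8.
  m_11 = 4*8 - 17 = 15, d_11 = (341 - 15^2)/4 = 116/4 = 29, a_11 = floor((18 + 15)/29) = 1.
  m_12 = 29*1 - 15 = 14, d_12 = (341 - 14^2)/29 = 145/29 = 5, a_12 = floor((18 + 14)/5) = 6.
  m_13 = 5*6 - 14 = 16, d_13 = (341 - 16^2)/5 = 85/5 = 17, a_13 = floor((18 + 16)/17) = 2.
  m_14 = 17*2 - 16 = 18, d_14 = (341 - 18^2)/17 = 17/17 = 1, a_14 = floor((18 + 18)/1) = 36.
  m_15 = 1*36 - 18 = 18, d_15 = (341 - 18^2)/1 = 17/1 = 17: (m_15, d_15) = (m_1, d_1) = (18, 17), so from here the quotients repeat a_1, ..., a_14; the period length is 14.
So sqrt(341) = [18; (2, 6, 1, 8, 2, 1, 2, 1, 2, 8, 1, 6, 2, 36)] with period length k = 14.
k is even, so the fundamental solution of x^2 - 341y^2 = 1 is (p_{k-1}, q_{k-1}) = (p_13, q_13); compute convergents through index 13.
Convergents (p_i = a_i*p_{i-1} + p_{i-2}, q_i = a_i*q_{i-1} + q_{i-2} with p_{-2}=0, p_{-1}=1, q_{-2}=1, q_{-1}=0):
  i=0: a_0=18, p_0 = 18*1 + 0 = 18, q_0 = 18*0 + 1 = 1.
  i=1: a_1=2, p_1 = 2*18 + 1 = 37, q_1 = 2*1 + 0 = 2.
  i=2: a_2=6, p_2 = 6*37 + 18 = 240, q_2 = 6*2 + 1 = 13.
  i=3: a_3=1, p_3 = 1*240 + 37 = 277, q_3 = 1*13 + 2 = 15.
  i=4: a_4=8, p_4 = 8*277 + 240 = 2456, q_4 = 8*15 + 13 = 133.
  i=5: a_5=2, p_5 = 2*2456 + 277 = 5189, q_5 = 2*133 + 15 = 281.
  i=6: a_6=1, p_6 = 1*5189 + 2456 = 7645, q_6 = 1*281 + 133 = 414.
  i=7: a_7=2, p_7 = 2*7645 + 5189 = 20479, q_7 = 2*414 + 281 = 1109.
  i=8: a_8=1, p_8 = 1*20479 + 7645 = 28124, q_8 = 1*1109 + 414 = 1523.
  i=9: a_9=2, p_9 = 2*28124 + 20479 = 76727, q_9 = 2*1523 + 1109 = 4155.
  i=10: a_10=8, p_10 = 8*76727 + 28124 = 641940, q_10 = 8*4155 + 1523 = 34763.
  i=11: a_11=1, p_11 = 1*641940 + 76727 = 718667, q_11 = 1*34763 + 4155 = 38918.
  i=12: a_12=6, p_12 = 6*718667 + 641940 = 4953942, q_12 = 6*38918 + 34763 = 268271.
  i=13: a_13=2, p_13 = 2*4953942 + 718667 = 10626551, q_13 = 2*268271 + 38918 = 575460.
Check: 10626551^2 - 341*575460^2 = 112923586155601 - 112923586155600 = 1, so (x, y) = (10626551, 575460) solves the equation, and by the theorem it is the least positive solution.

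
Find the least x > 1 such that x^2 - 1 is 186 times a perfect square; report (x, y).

First expand sqrt(186) as a continued fraction. With x_i = (sqrt(186) + m_i)/d_i and (m_0, d_0) = (0, 1): a_0 = floor(sqrt(186)) = 13, since 13^2 = 169 <= 186 < 196 = 14^2.
Iterate m_{i+1} = d_i*a_i - m_i, d_{i+1} = (186 - m_{i+1}^2)/d_i, a_{i+1} = floor((a_0 + m_{i+1})/d_{i+1}):
  m_1 = 1*13 - 0 = 13, d_1 = (186 - 13^2)/1 = 17/1 = 17, a_1 = floor((13 + 13)/17) = 1.
  m_2 = 17*1 - 13 = 4, d_2 = (186 - 4^2)/17 = 170/17 = 10, a_2 = floor((13 + 4)/10) = 1.
  m_3 = 10*1 - 4 = 6, d_3 = (186 - 6^2)/10 = 150/10 = 15, a_3 = floor((13 + 6)/15) = 1.
  m_4 = 15*1 - 6 = 9, d_4 = (186 - 9^2)/15 = 105/15 = 7, a_4 = floor((13 + 9)/7) = 3.
  m_5 = 7*3 - 9 = 12, d_5 = (186 - 12^2)/7 = 42/7 = 6, a_5 = floor((13 + 12)/6) = 4.
  m_6 = 6*4 - 12 = 12, d_6 = (186 - 12^2)/6 = 42/6 = 7, a_6 = floor((13 + 12)/7) = 3.
  m_7 = 7*3 - 12 = 9, d_7 = (186 - 9^2)/7 = 105/7 = 15, a_7 = floor((13 + 9)/15) = 1.
  m_8 = 15*1 - 9 = 6, d_8 = (186 - 6^2)/15 = 150/15 = 10, a_8 = floor((13 + 6)/10) = 1.
  m_9 = 10*1 - 6 = 4, d_9 = (186 - 4^2)/10 = 170/10 = 17, a_9 = floor((13 + 4)/17) = 1.
  m_10 = 17*1 - 4 = 13, d_10 = (186 - 13^2)/17 = 17/17 = 1, a_10 = floor((13 + 13)/1) = 26.
  m_11 = 1*26 - 13 = 13, d_11 = (186 - 13^2)/1 = 17/1 = 17: (m_11, d_11) = (m_1, d_1) = (13, 17), so from here the quotients repeat a_1, ..., a_10; the period length is 10.
So sqrt(186) = [13; (1, 1, 1, 3, 4, 3, 1, 1, 1, 26)] with period length k = 10.
k is even, so the fundamental solution of x^2 - 186y^2 = 1 is (p_{k-1}, q_{k-1}) = (p_9, q_9); compute convergents through index 9.
Convergents (p_i = a_i*p_{i-1} + p_{i-2}, q_i = a_i*q_{i-1} + q_{i-2} with p_{-2}=0, p_{-1}=1, q_{-2}=1, q_{-1}=0):
  i=0: a_0=13, p_0 = 13*1 + 0 = 13, q_0 = 13*0 + 1 = 1.
  i=1: a_1=1, p_1 = 1*13 + 1 = 14, q_1 = 1*1 + 0 = 1.
  i=2: a_2=1, p_2 = 1*14 + 13 = 27, q_2 = 1*1 + 1 = 2.
  i=3: a_3=1, p_3 = 1*27 + 14 = 41, q_3 = 1*2 + 1 = 3.
  i=4: a_4=3, p_4 = 3*41 + 27 = 150, q_4 = 3*3 + 2 = 11.
  i=5: a_5=4, p_5 = 4*150 + 41 = 641, q_5 = 4*11 + 3 = 47.
  i=6: a_6=3, p_6 = 3*641 + 150 = 2073, q_6 = 3*47 + 11 = 152.
  i=7: a_7=1, p_7 = 1*2073 + 641 = 2714, q_7 = 1*152 + 47 = 199.
  i=8: a_8=1, p_8 = 1*2714 + 2073 = 4787, q_8 = 1*199 + 152 = 351.
  i=9: a_9=1, p_9 = 1*4787 + 2714 = 7501, q_9 = 1*351 + 199 = 550.
Check: 7501^2 - 186*550^2 = 56265001 - 56265000 = 1, so (x, y) = (7501, 550) solves the equation, and by the theorem it is the least positive solution.

(x, y) = (7501, 550)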